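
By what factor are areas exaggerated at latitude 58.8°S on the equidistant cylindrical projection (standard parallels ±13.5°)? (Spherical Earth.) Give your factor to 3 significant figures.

1.88

The equidistant cylindrical projection with φ₀ = 13.5° has h = 1 (meridians true) and k = cos φ₀ / cos φ along parallels.
Areal scale = h·k = 1 × cos φ₀ / cos φ; at 58.8°, h = 1.000, k = 1.877, so h·k = 1.877.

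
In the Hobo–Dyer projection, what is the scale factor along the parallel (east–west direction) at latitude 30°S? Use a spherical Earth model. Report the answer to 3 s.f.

Hobo–Dyer is a cylindrical equal-area projection with standard parallels at ±37.5°. Cylindrical equal-area (φ₀ = 37.5°): h = cos φ / cos 37.5° along meridians, k = cos 37.5° / cos φ along parallels; h·k = 1.
k = cos 37.5° / cos 30° = 0.7934/0.8660 = 0.9161.

0.916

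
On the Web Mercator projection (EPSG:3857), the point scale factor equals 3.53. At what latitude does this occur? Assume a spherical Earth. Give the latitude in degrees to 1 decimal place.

73.5°

Mercator scale is k = sec φ = 1/cos φ.
1/cos φ = 3.53  ⇒  cos φ = 0.2833  ⇒  φ = arccos(0.2833) ≈ 73.5°.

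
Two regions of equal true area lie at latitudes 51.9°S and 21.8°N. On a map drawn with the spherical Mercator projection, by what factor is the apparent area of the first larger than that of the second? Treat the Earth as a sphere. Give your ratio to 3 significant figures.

2.26

Mercator is conformal with k = sec φ, so areal scale = k² = sec²φ.
At 51.9°: sec²(51.9°) = 1/0.6170² = 2.627.
At 21.8°: sec²(21.8°) = 1/0.9285² = 1.160.
Ratio = 2.627/1.160 = cos²(21.8°)/cos²(51.9°) ≈ 2.26.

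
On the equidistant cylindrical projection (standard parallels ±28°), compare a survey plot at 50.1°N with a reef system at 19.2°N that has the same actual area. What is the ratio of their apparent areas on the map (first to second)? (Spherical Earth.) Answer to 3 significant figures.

In the equirectangular projection with standard parallel φ₀ = 28° (x = Rλ cos φ₀, y = Rφ), meridians are true-scale (h = 1) and the parallel scale is k = cos φ₀ / cos φ.
Areal scale at 50.1°: h·k = 1.000 × 1.376 = 1.376.
Areal scale at 19.2°: h·k = 1.000 × 0.9350 = 0.9350.
Ratio = 1.376/0.9350 ≈ 1.47.

1.47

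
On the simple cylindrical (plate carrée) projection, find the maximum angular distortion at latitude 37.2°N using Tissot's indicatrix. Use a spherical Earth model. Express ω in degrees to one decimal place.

13.0°

Plate carrée maps x = Rλ, y = Rφ. The meridian scale is h = 1 and the parallel scale is k = 1/cos φ = sec φ.
At 37.2°: h = 1.000, k = 1.255; principal scales a = 1.255, b = 1.000.
sin(ω/2) = (a − b)/(a + b) = 0.2554/2.255 = 0.1133, so ω = 2 arcsin(0.1133) ≈ 13.0°.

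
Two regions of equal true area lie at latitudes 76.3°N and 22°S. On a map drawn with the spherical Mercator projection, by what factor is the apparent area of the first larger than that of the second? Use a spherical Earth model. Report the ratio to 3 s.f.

15.3

On Mercator, area is exaggerated by sec²φ = 1/cos²φ.
At 76.3°: sec²(76.3°) = 1/0.2368² = 17.83.
At 22°: sec²(22°) = 1/0.9272² = 1.163.
Ratio = 17.83/1.163 = cos²(22°)/cos²(76.3°) ≈ 15.3.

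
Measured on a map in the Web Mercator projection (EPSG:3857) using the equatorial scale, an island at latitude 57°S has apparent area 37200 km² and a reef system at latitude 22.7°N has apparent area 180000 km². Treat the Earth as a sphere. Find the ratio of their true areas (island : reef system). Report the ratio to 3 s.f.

Mercator's areal exaggeration is sec²φ; hence true area = (apparent area) · cos²φ.
True area of island: 37200 × cos²(57°) = 37200 × 0.2966 = 11030 km².
True area of reef system: 180000 × cos²(22.7°) = 180000 × 0.8511 = 153200 km².
Ratio = 11030 / 153200 ≈ 0.0720.

0.0720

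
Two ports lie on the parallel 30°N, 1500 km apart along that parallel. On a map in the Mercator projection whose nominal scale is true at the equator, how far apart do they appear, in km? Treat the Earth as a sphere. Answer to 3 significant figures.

For Mercator, h = k = sec φ (a conformal cylindrical projection has a single point scale, 1/cos φ).
Along the parallel, k = sec 30° = 1/0.8660 = 1.155.
Map distance = 1500 × 1.155 ≈ 1730 km.

1730 km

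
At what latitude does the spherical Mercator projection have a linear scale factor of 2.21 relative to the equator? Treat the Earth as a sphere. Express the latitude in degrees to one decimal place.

Mercator scale is k = sec φ = 1/cos φ.
1/cos φ = 2.21  ⇒  cos φ = 0.4525  ⇒  φ = arccos(0.4525) ≈ 63.1°.

63.1°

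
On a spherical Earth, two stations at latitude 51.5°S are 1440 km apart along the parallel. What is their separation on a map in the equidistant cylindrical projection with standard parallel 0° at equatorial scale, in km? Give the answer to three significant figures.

In the plate carrée (x = Rλ, y = Rφ), meridians are true-scale (h = 1) and parallels are stretched by k = sec φ.
Along the parallel, k = sec 51.5° = 1/0.6225 = 1.606.
Map distance = 1440 × 1.606 ≈ 2310 km.

2310 km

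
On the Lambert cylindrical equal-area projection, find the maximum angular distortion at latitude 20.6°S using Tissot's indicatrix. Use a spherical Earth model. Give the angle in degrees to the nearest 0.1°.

7.6°

The Lambert cylindrical equal-area projection is the cylindrical equal-area projection with its standard parallel at the equator (φ₀ = 0). A cylindrical equal-area projection with standard parallel φ₀ has meridian scale h = cos φ / cos φ₀ and parallel scale k = cos φ₀ / cos φ (so areas are preserved, h·k = 1).
At 20.6°: h = 0.9361, k = 1.068; principal scales a = 1.068, b = 0.9361.
sin(ω/2) = (a − b)/(a + b) = 0.1322/2.004 = 0.06598, so ω = 2 arcsin(0.06598) ≈ 7.6°.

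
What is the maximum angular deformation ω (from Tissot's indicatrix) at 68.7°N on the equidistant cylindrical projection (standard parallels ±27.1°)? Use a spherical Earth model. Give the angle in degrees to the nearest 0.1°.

49.7°

The equidistant cylindrical projection with φ₀ = 27.1° has h = 1 (meridians true) and k = cos φ₀ / cos φ along parallels.
At 68.7°: h = 1.000, k = 2.451; principal scales a = 2.451, b = 1.000.
sin(ω/2) = (a − b)/(a + b) = 1.451/3.451 = 0.4204, so ω = 2 arcsin(0.4204) ≈ 49.7°.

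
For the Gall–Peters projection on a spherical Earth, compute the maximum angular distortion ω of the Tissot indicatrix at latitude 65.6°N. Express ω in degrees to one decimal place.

The Gall–Peters projection is cylindrical equal-area with φ₀ = 45°. A cylindrical equal-area projection with standard parallel φ₀ has meridian scale h = cos φ / cos φ₀ and parallel scale k = cos φ₀ / cos φ (so areas are preserved, h·k = 1).
At 65.6°: h = 0.5842, k = 1.712; principal scales a = 1.712, b = 0.5842.
sin(ω/2) = (a − b)/(a + b) = 1.127/2.296 = 0.4911, so ω = 2 arcsin(0.4911) ≈ 58.8°.

58.8°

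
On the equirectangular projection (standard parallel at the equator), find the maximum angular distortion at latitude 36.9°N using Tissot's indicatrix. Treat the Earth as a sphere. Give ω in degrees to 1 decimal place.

For the equirectangular projection with φ₀ = 0 (plate carrée), h = 1 along meridians and k = sec φ along parallels.
At 36.9°: h = 1.000, k = 1.250; principal scales a = 1.250, b = 1.000.
sin(ω/2) = (a − b)/(a + b) = 0.2505/2.250 = 0.1113, so ω = 2 arcsin(0.1113) ≈ 12.8°.

12.8°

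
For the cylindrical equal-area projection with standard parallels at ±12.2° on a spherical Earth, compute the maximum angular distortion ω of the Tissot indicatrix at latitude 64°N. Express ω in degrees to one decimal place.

A cylindrical equal-area projection with standard parallel φ₀ has meridian scale h = cos φ / cos φ₀ and parallel scale k = cos φ₀ / cos φ (so areas are preserved, h·k = 1).
At 64°: h = 0.4485, k = 2.230; principal scales a = 2.230, b = 0.4485.
sin(ω/2) = (a − b)/(a + b) = 1.781/2.678 = 0.6651, so ω = 2 arcsin(0.6651) ≈ 83.4°.

83.4°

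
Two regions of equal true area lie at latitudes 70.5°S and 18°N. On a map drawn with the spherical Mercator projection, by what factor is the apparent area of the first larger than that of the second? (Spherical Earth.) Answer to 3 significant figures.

Mercator is conformal with k = sec φ, so areal scale = k² = sec²φ.
At 70.5°: sec²(70.5°) = 1/0.3338² = 8.974.
At 18°: sec²(18°) = 1/0.9511² = 1.106.
Ratio = 8.974/1.106 = cos²(18°)/cos²(70.5°) ≈ 8.12.

8.12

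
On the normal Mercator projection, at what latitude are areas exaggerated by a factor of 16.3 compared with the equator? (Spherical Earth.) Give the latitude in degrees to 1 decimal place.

Mercator areal scale is sec²φ.
sec²φ = 16.3  ⇒  cos²φ = 0.06135  ⇒  cos φ = 0.2477.
φ = arccos(0.2477) ≈ 75.7°.

75.7°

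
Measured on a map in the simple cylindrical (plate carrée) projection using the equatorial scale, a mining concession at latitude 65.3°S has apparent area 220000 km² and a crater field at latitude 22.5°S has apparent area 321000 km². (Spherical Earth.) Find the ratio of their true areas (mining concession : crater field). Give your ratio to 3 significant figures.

On the plate carrée, areal scale = h·k = 1 × sec φ, so true area = apparent × cos φ.
True area of mining concession: 220000 × cos(65.3°) = 220000 × 0.4179 = 91930 km².
True area of crater field: 321000 × cos(22.5°) = 321000 × 0.9239 = 296600 km².
Ratio = 91930 / 296600 ≈ 0.310.

0.310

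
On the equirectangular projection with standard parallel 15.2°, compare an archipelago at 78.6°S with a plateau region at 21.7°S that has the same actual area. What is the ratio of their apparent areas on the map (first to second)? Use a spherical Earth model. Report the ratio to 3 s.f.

The equidistant cylindrical projection with φ₀ = 15.2° has h = 1 (meridians true) and k = cos φ₀ / cos φ along parallels.
Areal scale at 78.6°: h·k = 1.000 × 4.882 = 4.882.
Areal scale at 21.7°: h·k = 1.000 × 1.039 = 1.039.
Ratio = 4.882/1.039 ≈ 4.70.

4.70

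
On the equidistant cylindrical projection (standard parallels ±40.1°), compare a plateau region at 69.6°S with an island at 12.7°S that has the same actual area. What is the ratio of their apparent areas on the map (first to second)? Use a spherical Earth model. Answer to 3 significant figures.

In the equirectangular projection with standard parallel φ₀ = 40.1° (x = Rλ cos φ₀, y = Rφ), meridians are true-scale (h = 1) and the parallel scale is k = cos φ₀ / cos φ.
Areal scale at 69.6°: h·k = 1.000 × 2.194 = 2.194.
Areal scale at 12.7°: h·k = 1.000 × 0.7841 = 0.7841.
Ratio = 2.194/0.7841 ≈ 2.80.

2.80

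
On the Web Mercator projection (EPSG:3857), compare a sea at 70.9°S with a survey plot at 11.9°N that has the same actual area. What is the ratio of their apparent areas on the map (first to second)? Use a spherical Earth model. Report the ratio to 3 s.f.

On Mercator, area is exaggerated by sec²φ = 1/cos²φ.
At 70.9°: sec²(70.9°) = 1/0.3272² = 9.340.
At 11.9°: sec²(11.9°) = 1/0.9785² = 1.044.
Ratio = 9.340/1.044 = cos²(11.9°)/cos²(70.9°) ≈ 8.94.

8.94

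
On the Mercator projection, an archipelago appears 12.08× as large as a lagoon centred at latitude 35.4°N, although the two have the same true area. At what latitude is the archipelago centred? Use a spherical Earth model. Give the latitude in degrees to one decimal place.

For equal true areas on Mercator, apparent areas scale as sec²φ, so the ratio is cos²φ₂ / cos²φ₁.
cos²φ₂ / cos²φ₁ = 12.08  ⇒  cos φ₁ = cos 35.4° / √12.08 = 0.8151/3.476 = 0.2345.
φ₁ = arccos(0.2345) ≈ 76.4°.

76.4°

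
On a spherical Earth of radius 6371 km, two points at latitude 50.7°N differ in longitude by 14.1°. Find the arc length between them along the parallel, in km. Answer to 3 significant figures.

993 km

Arc length along a parallel = R cos φ · Δλ (with Δλ in radians).
= 6371 × cos 50.7° × (14.1° × π/180) = 6371 × 0.6334 × 0.2461 ≈ 993 km.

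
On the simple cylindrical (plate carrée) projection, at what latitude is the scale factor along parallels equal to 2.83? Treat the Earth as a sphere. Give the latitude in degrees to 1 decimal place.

69.3°

Plate carrée: h = 1, k = sec φ along parallels.
sec φ = 2.83  ⇒  cos φ = 0.3534  ⇒  φ ≈ 69.3°.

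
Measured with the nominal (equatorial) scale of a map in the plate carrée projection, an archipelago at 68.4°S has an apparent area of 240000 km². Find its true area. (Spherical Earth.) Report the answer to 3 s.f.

88300 km²

For the equirectangular projection with φ₀ = 0 (plate carrée), h = 1 along meridians and k = sec φ along parallels.
Areal scale = h·k = 1 × sec φ; at 68.4°, h = 1.000, k = 2.716, so h·k = 2.716.
True area = apparent / (areal scale) = 240000 / 2.716 ≈ 88300 km².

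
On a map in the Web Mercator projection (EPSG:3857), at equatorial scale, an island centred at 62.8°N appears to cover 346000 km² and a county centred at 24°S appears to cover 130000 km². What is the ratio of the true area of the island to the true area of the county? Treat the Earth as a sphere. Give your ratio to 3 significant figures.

Since Mercator area scale is 1/cos²φ, the true area equals the apparent area multiplied by cos²φ.
True area of island: 346000 × cos²(62.8°) = 346000 × 0.2089 = 72290 km².
True area of county: 130000 × cos²(24°) = 130000 × 0.8346 = 108500 km².
Ratio = 72290 / 108500 ≈ 0.666.

0.666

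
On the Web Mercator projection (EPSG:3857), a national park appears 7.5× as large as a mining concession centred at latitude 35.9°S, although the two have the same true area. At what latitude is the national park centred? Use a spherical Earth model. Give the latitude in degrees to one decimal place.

72.8°

Mercator areal scale is sec²φ, so apparent-area ratio = sec²φ₁ / sec²φ₂ = cos²φ₂ / cos²φ₁.
cos²φ₂ / cos²φ₁ = 7.5  ⇒  cos φ₁ = cos 35.9° / √7.5 = 0.8100/2.739 = 0.2958.
φ₁ = arccos(0.2958) ≈ 72.8°.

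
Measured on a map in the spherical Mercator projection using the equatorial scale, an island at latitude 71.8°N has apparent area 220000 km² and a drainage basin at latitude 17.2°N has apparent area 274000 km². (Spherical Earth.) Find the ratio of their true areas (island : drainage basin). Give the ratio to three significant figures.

0.0858

Mercator's areal exaggeration is sec²φ; hence true area = (apparent area) · cos²φ.
True area of island: 220000 × cos²(71.8°) = 220000 × 0.09755 = 21460 km².
True area of drainage basin: 274000 × cos²(17.2°) = 274000 × 0.9126 = 250000 km².
Ratio = 21460 / 250000 ≈ 0.0858.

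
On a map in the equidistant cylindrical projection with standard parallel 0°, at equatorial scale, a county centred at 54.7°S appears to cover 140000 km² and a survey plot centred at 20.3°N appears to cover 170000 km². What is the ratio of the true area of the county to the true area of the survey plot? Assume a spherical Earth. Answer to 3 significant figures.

0.507

On the plate carrée, areal scale = h·k = 1 × sec φ, so true area = apparent × cos φ.
True area of county: 140000 × cos(54.7°) = 140000 × 0.5779 = 80900 km².
True area of survey plot: 170000 × cos(20.3°) = 170000 × 0.9379 = 159400 km².
Ratio = 80900 / 159400 ≈ 0.507.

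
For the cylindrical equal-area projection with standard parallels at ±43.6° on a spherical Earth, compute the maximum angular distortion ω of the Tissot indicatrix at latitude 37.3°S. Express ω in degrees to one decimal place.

For cylindrical equal-area with standard parallel φ₀, h = cos φ / cos φ₀ and k = cos φ₀ / cos φ, so h·k = 1.
At 37.3°: h = 1.098, k = 0.9104; principal scales a = 1.098, b = 0.9104.
sin(ω/2) = (a − b)/(a + b) = 0.1881/2.009 = 0.09363, so ω = 2 arcsin(0.09363) ≈ 10.7°.

10.7°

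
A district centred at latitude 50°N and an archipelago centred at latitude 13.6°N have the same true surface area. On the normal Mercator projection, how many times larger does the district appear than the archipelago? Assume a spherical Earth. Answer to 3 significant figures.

2.29

Mercator is conformal with k = sec φ, so areal scale = k² = sec²φ.
At 50°: sec²(50°) = 1/0.6428² = 2.420.
At 13.6°: sec²(13.6°) = 1/0.9720² = 1.059.
Ratio = 2.420/1.059 = cos²(13.6°)/cos²(50°) ≈ 2.29.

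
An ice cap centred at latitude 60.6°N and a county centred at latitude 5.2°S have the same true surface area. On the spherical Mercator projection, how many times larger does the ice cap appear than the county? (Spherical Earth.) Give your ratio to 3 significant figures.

Mercator areal scale is sec²φ.
At 60.6°: sec²(60.6°) = 1/0.4909² = 4.150.
At 5.2°: sec²(5.2°) = 1/0.9959² = 1.008.
Ratio = 4.150/1.008 = cos²(5.2°)/cos²(60.6°) ≈ 4.12.

4.12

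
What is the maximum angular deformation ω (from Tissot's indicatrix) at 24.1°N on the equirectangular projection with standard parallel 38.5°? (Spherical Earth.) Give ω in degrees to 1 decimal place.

The equidistant cylindrical projection with φ₀ = 38.5° has h = 1 (meridians true) and k = cos φ₀ / cos φ along parallels.
At 24.1°: h = 1.000, k = 0.8573; principal scales a = 1.000, b = 0.8573.
sin(ω/2) = (a − b)/(a + b) = 0.1427/1.857 = 0.07681, so ω = 2 arcsin(0.07681) ≈ 8.8°.

8.8°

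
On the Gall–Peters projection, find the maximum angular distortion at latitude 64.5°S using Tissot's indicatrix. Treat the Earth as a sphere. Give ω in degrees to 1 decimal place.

Gall–Peters is a cylindrical equal-area projection with standard parallels at ±45°. For cylindrical equal-area with standard parallel φ₀, h = cos φ / cos φ₀ and k = cos φ₀ / cos φ, so h·k = 1.
At 64.5°: h = 0.6088, k = 1.642; principal scales a = 1.642, b = 0.6088.
sin(ω/2) = (a − b)/(a + b) = 1.034/2.251 = 0.4591, so ω = 2 arcsin(0.4591) ≈ 54.7°.

54.7°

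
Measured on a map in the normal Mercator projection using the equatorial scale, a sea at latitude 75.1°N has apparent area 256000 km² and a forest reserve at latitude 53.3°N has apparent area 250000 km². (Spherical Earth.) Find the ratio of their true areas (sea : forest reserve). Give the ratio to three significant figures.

0.190

Since Mercator area scale is 1/cos²φ, the true area equals the apparent area multiplied by cos²φ.
True area of sea: 256000 × cos²(75.1°) = 256000 × 0.06612 = 16930 km².
True area of forest reserve: 250000 × cos²(53.3°) = 250000 × 0.3572 = 89290 km².
Ratio = 16930 / 89290 ≈ 0.190.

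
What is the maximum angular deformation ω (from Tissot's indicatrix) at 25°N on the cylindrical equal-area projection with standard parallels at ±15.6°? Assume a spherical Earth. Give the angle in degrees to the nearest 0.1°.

7.0°

For cylindrical equal-area with standard parallel φ₀, h = cos φ / cos φ₀ and k = cos φ₀ / cos φ, so h·k = 1.
At 25°: h = 0.9410, k = 1.063; principal scales a = 1.063, b = 0.9410.
sin(ω/2) = (a − b)/(a + b) = 0.1218/2.004 = 0.06077, so ω = 2 arcsin(0.06077) ≈ 7.0°.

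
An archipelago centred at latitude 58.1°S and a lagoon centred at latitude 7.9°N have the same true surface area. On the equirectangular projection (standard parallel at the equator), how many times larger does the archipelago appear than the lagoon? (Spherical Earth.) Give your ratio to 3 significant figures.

1.87

For the equirectangular projection with φ₀ = 0 (plate carrée), h = 1 along meridians and k = sec φ along parallels.
Areal scale at 58.1°: h·k = 1.000 × 1.892 = 1.892.
Areal scale at 7.9°: h·k = 1.000 × 1.010 = 1.010.
Ratio = 1.892/1.010 ≈ 1.87.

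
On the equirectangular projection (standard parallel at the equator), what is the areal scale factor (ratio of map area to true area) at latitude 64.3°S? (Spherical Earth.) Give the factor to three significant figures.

2.31

In the plate carrée (x = Rλ, y = Rφ), meridians are true-scale (h = 1) and parallels are stretched by k = sec φ.
Areal scale = h·k = 1 × sec φ; at 64.3°, h = 1.000, k = 2.306, so h·k = 2.306.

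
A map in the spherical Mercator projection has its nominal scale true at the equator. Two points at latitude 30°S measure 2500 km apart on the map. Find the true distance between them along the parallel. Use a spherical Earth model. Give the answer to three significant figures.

2170 km

The Mercator projection is conformal; its linear scale factor is the same in every direction and equals sec φ = 1/cos φ.
Along the parallel at 30°, map distances are exaggerated by k = sec 30° = 1.155.
True distance = 2500 / 1.155 = 2500 × cos 30° ≈ 2170 km.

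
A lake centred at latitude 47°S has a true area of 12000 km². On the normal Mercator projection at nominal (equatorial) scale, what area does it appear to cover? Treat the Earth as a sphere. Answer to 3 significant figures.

Mercator is conformal, so the point scale is isotropic: h = k = sec φ = 1/cos φ.
Areal scale = k² = sec²φ = 1/cos²(47°) = 1/0.6820² = 2.150.
Apparent area = 12000 × 2.150 ≈ 25800 km².

25800 km²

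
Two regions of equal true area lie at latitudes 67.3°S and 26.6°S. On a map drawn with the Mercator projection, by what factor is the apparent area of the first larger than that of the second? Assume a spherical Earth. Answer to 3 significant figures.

5.37

On Mercator, area is exaggerated by sec²φ = 1/cos²φ.
At 67.3°: sec²(67.3°) = 1/0.3859² = 6.715.
At 26.6°: sec²(26.6°) = 1/0.8942² = 1.251.
Ratio = 6.715/1.251 = cos²(26.6°)/cos²(67.3°) ≈ 5.37.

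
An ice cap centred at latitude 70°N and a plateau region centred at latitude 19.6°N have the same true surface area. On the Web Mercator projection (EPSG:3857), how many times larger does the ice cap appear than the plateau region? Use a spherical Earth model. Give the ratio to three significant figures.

7.59

Mercator areal scale is sec²φ.
At 70°: sec²(70°) = 1/0.3420² = 8.549.
At 19.6°: sec²(19.6°) = 1/0.9421² = 1.127.
Ratio = 8.549/1.127 = cos²(19.6°)/cos²(70°) ≈ 7.59.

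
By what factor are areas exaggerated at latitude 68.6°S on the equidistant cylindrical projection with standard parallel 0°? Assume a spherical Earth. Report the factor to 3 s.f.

For the equirectangular projection with φ₀ = 0 (plate carrée), h = 1 along meridians and k = sec φ along parallels.
Areal scale = h·k = 1 × sec φ; at 68.6°, h = 1.000, k = 2.741, so h·k = 2.741.

2.74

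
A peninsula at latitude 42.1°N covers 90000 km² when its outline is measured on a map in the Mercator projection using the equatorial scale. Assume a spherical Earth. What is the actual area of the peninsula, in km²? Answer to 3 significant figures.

49500 km²

Mercator is conformal, so the point scale is isotropic: h = k = sec φ = 1/cos φ.
Areal scale = k² = sec²φ = 1/cos²(42.1°) = 1/0.7420² = 1.816.
True area = apparent / (areal scale) = 90000 / 1.816 ≈ 49500 km².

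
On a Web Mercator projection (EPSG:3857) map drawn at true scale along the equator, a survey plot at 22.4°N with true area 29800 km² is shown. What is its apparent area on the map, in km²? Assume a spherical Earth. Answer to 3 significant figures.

For Mercator, h = k = sec φ (a conformal cylindrical projection has a single point scale, 1/cos φ).
Areal scale = k² = sec²φ = 1/cos²(22.4°) = 1/0.9245² = 1.170.
Apparent area = 29800 × 1.170 ≈ 34900 km².

34900 km²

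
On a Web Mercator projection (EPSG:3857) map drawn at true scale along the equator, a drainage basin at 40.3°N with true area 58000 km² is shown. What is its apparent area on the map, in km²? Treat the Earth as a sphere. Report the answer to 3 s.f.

For Mercator, h = k = sec φ (a conformal cylindrical projection has a single point scale, 1/cos φ).
Areal scale = k² = sec²φ = 1/cos²(40.3°) = 1/0.7627² = 1.719.
Apparent area = 58000 × 1.719 ≈ 99700 km².

99700 km²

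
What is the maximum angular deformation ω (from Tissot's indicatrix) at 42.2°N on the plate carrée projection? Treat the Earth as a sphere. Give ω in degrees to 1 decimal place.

17.1°

In the plate carrée (x = Rλ, y = Rφ), meridians are true-scale (h = 1) and parallels are stretched by k = sec φ.
At 42.2°: h = 1.000, k = 1.350; principal scales a = 1.350, b = 1.000.
sin(ω/2) = (a − b)/(a + b) = 0.3499/2.350 = 0.1489, so ω = 2 arcsin(0.1489) ≈ 17.1°.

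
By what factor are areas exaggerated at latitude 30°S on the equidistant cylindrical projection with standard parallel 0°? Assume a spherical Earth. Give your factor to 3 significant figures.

Plate carrée maps x = Rλ, y = Rφ. The meridian scale is h = 1 and the parallel scale is k = 1/cos φ = sec φ.
Areal scale = h·k = 1 × sec φ; at 30°, h = 1.000, k = 1.155, so h·k = 1.155.

1.15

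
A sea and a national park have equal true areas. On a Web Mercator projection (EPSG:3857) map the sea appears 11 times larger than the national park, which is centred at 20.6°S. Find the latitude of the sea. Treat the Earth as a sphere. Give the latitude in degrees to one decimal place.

73.6°

Mercator areal scale is sec²φ, so apparent-area ratio = sec²φ₁ / sec²φ₂ = cos²φ₂ / cos²φ₁.
cos²φ₂ / cos²φ₁ = 11  ⇒  cos φ₁ = cos 20.6° / √11 = 0.9361/3.317 = 0.2822.
φ₁ = arccos(0.2822) ≈ 73.6°.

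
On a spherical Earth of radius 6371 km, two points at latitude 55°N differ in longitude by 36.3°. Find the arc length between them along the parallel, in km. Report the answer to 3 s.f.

Arc length along a parallel = R cos φ · Δλ (with Δλ in radians).
= 6371 × cos 55° × (36.3° × π/180) = 6371 × 0.5736 × 0.6336 ≈ 2320 km.

2320 km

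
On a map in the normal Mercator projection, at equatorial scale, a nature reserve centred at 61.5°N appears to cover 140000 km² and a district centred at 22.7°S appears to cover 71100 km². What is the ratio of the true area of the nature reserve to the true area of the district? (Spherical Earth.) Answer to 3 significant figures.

0.527

Mercator's areal exaggeration is sec²φ; hence true area = (apparent area) · cos²φ.
True area of nature reserve: 140000 × cos²(61.5°) = 140000 × 0.2277 = 31880 km².
True area of district: 71100 × cos²(22.7°) = 71100 × 0.8511 = 60510 km².
Ratio = 31880 / 60510 ≈ 0.527.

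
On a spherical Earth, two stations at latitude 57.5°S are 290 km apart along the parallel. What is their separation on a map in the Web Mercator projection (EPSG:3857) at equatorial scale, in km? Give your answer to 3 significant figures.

540 km

For Mercator, h = k = sec φ (a conformal cylindrical projection has a single point scale, 1/cos φ).
Along the parallel, k = sec 57.5° = 1/0.5373 = 1.861.
Map distance = 290 × 1.861 ≈ 540 km.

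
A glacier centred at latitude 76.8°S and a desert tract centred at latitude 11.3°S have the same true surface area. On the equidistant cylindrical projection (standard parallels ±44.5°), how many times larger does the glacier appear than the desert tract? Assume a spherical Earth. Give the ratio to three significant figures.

4.29

With standard parallel φ₀ = 44.5°, the equirectangular projection gives x = Rλ cos φ₀, y = Rφ, so h = 1 and k = cos 44.5° / cos φ.
Areal scale at 76.8°: h·k = 1.000 × 3.123 = 3.123.
Areal scale at 11.3°: h·k = 1.000 × 0.7274 = 0.7274.
Ratio = 3.123/0.7274 ≈ 4.29.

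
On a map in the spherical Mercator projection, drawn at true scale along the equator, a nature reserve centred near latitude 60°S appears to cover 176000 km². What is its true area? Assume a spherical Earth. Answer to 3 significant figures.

44000 km²

For Mercator, h = k = sec φ (a conformal cylindrical projection has a single point scale, 1/cos φ).
Areal scale = k² = sec²φ = 1/cos²(60°) = 1/0.5000² = 4.000.
True area = apparent / (areal scale) = 176000 / 4.000 ≈ 44000 km².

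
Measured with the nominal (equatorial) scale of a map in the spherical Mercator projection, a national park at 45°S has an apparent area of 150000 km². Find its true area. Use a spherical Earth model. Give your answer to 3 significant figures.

The Mercator projection is conformal; its linear scale factor is the same in every direction and equals sec φ = 1/cos φ.
Areal scale = k² = sec²φ = 1/cos²(45°) = 1/0.7071² = 2.000.
True area = apparent / (areal scale) = 150000 / 2.000 ≈ 75000 km².

75000 km²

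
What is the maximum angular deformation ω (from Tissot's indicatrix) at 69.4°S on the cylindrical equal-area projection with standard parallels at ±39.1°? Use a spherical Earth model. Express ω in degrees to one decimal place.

A cylindrical equal-area projection with standard parallel φ₀ has meridian scale h = cos φ / cos φ₀ and parallel scale k = cos φ₀ / cos φ (so areas are preserved, h·k = 1).
At 69.4°: h = 0.4534, k = 2.206; principal scales a = 2.206, b = 0.4534.
sin(ω/2) = (a − b)/(a + b) = 1.752/2.659 = 0.6590, so ω = 2 arcsin(0.6590) ≈ 82.4°.

82.4°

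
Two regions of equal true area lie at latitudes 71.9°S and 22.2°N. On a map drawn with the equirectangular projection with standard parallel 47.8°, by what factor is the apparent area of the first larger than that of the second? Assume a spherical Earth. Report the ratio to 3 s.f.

2.98

The equidistant cylindrical projection with φ₀ = 47.8° has h = 1 (meridians true) and k = cos φ₀ / cos φ along parallels.
Areal scale at 71.9°: h·k = 1.000 × 2.162 = 2.162.
Areal scale at 22.2°: h·k = 1.000 × 0.7255 = 0.7255.
Ratio = 2.162/0.7255 ≈ 2.98.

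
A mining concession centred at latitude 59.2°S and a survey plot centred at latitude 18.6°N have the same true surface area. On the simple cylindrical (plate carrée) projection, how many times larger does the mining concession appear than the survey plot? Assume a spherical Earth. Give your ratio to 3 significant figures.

In the plate carrée (x = Rλ, y = Rφ), meridians are true-scale (h = 1) and parallels are stretched by k = sec φ.
Areal scale at 59.2°: h·k = 1.000 × 1.953 = 1.953.
Areal scale at 18.6°: h·k = 1.000 × 1.055 = 1.055.
Ratio = 1.953/1.055 ≈ 1.85.

1.85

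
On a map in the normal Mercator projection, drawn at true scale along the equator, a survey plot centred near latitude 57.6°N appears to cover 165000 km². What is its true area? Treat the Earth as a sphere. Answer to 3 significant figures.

47400 km²

For Mercator, h = k = sec φ (a conformal cylindrical projection has a single point scale, 1/cos φ).
Areal scale = k² = sec²φ = 1/cos²(57.6°) = 1/0.5358² = 3.483.
True area = apparent / (areal scale) = 165000 / 3.483 ≈ 47400 km².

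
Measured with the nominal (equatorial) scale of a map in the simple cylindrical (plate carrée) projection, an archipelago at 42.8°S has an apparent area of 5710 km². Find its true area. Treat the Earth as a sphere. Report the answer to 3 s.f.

In the plate carrée (x = Rλ, y = Rφ), meridians are true-scale (h = 1) and parallels are stretched by k = sec φ.
Areal scale = h·k = 1 × sec φ; at 42.8°, h = 1.000, k = 1.363, so h·k = 1.363.
True area = apparent / (areal scale) = 5710 / 1.363 ≈ 4190 km².

4190 km²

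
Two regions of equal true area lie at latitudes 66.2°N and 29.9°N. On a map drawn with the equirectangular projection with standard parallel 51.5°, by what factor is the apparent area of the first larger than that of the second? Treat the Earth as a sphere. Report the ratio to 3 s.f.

2.15

In the equirectangular projection with standard parallel φ₀ = 51.5° (x = Rλ cos φ₀, y = Rφ), meridians are true-scale (h = 1) and the parallel scale is k = cos φ₀ / cos φ.
Areal scale at 66.2°: h·k = 1.000 × 1.543 = 1.543.
Areal scale at 29.9°: h·k = 1.000 × 0.7181 = 0.7181.
Ratio = 1.543/0.7181 ≈ 2.15.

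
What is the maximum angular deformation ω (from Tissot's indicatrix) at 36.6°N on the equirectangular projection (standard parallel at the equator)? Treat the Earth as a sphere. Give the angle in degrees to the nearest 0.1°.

In the plate carrée (x = Rλ, y = Rφ), meridians are true-scale (h = 1) and parallels are stretched by k = sec φ.
At 36.6°: h = 1.000, k = 1.246; principal scales a = 1.246, b = 1.000.
sin(ω/2) = (a − b)/(a + b) = 0.2456/2.246 = 0.1094, so ω = 2 arcsin(0.1094) ≈ 12.6°.

12.6°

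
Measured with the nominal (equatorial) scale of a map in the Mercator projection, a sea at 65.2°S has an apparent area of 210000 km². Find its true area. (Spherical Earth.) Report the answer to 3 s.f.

36900 km²

For Mercator, h = k = sec φ (a conformal cylindrical projection has a single point scale, 1/cos φ).
Areal scale = k² = sec²φ = 1/cos²(65.2°) = 1/0.4195² = 5.684.
True area = apparent / (areal scale) = 210000 / 5.684 ≈ 36900 km².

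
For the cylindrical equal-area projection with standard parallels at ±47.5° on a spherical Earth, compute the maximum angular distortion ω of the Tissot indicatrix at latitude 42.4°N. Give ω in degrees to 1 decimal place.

10.2°

For cylindrical equal-area with standard parallel φ₀, h = cos φ / cos φ₀ and k = cos φ₀ / cos φ, so h·k = 1.
At 42.4°: h = 1.093, k = 0.9149; principal scales a = 1.093, b = 0.9149.
sin(ω/2) = (a − b)/(a + b) = 0.1782/2.008 = 0.08874, so ω = 2 arcsin(0.08874) ≈ 10.2°.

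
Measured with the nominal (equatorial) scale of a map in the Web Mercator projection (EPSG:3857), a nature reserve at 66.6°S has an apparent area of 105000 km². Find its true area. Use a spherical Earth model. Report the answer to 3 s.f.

For Mercator, h = k = sec φ (a conformal cylindrical projection has a single point scale, 1/cos φ).
Areal scale = k² = sec²φ = 1/cos²(66.6°) = 1/0.3971² = 6.340.
True area = apparent / (areal scale) = 105000 / 6.340 ≈ 16600 km².

16600 km²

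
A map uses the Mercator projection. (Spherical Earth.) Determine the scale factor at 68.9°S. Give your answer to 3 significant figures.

Mercator is conformal, so the point scale is isotropic: h = k = sec φ = 1/cos φ.
k = 1/cos 68.9° = 1/0.3600 = 2.778.

2.78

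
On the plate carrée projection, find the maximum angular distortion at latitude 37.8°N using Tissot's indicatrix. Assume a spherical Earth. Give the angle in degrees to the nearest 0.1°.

Plate carrée maps x = Rλ, y = Rφ. The meridian scale is h = 1 and the parallel scale is k = 1/cos φ = sec φ.
At 37.8°: h = 1.000, k = 1.266; principal scales a = 1.266, b = 1.000.
sin(ω/2) = (a − b)/(a + b) = 0.2656/2.266 = 0.1172, so ω = 2 arcsin(0.1172) ≈ 13.5°.

13.5°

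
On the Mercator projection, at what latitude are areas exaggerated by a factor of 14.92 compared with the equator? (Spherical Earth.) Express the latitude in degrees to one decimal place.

Mercator areal scale is sec²φ.
sec²φ = 14.92  ⇒  cos²φ = 0.06702  ⇒  cos φ = 0.2589.
φ = arccos(0.2589) ≈ 75.0°.

75.0°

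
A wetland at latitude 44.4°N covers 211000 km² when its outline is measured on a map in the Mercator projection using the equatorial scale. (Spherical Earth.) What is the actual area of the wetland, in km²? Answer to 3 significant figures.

108000 km²

The Mercator projection is conformal; its linear scale factor is the same in every direction and equals sec φ = 1/cos φ.
Areal scale = k² = sec²φ = 1/cos²(44.4°) = 1/0.7145² = 1.959.
True area = apparent / (areal scale) = 211000 / 1.959 ≈ 108000 km².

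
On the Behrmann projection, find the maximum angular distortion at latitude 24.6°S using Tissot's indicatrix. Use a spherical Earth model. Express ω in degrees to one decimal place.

The Behrmann projection is cylindrical equal-area with φ₀ = 30°. For cylindrical equal-area with standard parallel φ₀, h = cos φ / cos φ₀ and k = cos φ₀ / cos φ, so h·k = 1.
At 24.6°: h = 1.050, k = 0.9525; principal scales a = 1.050, b = 0.9525.
sin(ω/2) = (a − b)/(a + b) = 0.09742/2.002 = 0.04865, so ω = 2 arcsin(0.04865) ≈ 5.6°.

5.6°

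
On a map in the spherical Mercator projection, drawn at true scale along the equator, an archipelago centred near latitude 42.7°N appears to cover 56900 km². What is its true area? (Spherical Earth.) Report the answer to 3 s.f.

The Mercator projection is conformal; its linear scale factor is the same in every direction and equals sec φ = 1/cos φ.
Areal scale = k² = sec²φ = 1/cos²(42.7°) = 1/0.7349² = 1.852.
True area = apparent / (areal scale) = 56900 / 1.852 ≈ 30700 km².

30700 km²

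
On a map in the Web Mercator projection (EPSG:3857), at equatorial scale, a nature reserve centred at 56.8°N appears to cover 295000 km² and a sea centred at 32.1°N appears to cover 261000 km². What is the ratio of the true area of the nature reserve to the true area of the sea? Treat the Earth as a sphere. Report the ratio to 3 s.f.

0.472

On Mercator the areal scale is sec²φ, so true area = apparent × cos²φ.
True area of nature reserve: 295000 × cos²(56.8°) = 295000 × 0.2998 = 88450 km².
True area of sea: 261000 × cos²(32.1°) = 261000 × 0.7176 = 187300 km².
Ratio = 88450 / 187300 ≈ 0.472.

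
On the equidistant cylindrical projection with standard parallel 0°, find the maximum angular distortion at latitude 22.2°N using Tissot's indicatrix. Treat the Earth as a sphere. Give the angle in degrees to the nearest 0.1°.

4.4°

In the plate carrée (x = Rλ, y = Rφ), meridians are true-scale (h = 1) and parallels are stretched by k = sec φ.
At 22.2°: h = 1.000, k = 1.080; principal scales a = 1.080, b = 1.000.
sin(ω/2) = (a − b)/(a + b) = 0.08006/2.080 = 0.03849, so ω = 2 arcsin(0.03849) ≈ 4.4°.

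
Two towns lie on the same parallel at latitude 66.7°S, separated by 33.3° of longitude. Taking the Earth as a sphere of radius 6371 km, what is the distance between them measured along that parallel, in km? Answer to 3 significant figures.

1460 km

Arc length along a parallel = R cos φ · Δλ (with Δλ in radians).
= 6371 × cos 66.7° × (33.3° × π/180) = 6371 × 0.3955 × 0.5812 ≈ 1460 km.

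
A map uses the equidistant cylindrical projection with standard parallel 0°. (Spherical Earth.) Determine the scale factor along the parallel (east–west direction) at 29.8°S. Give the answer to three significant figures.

In the plate carrée (x = Rλ, y = Rφ), meridians are true-scale (h = 1) and parallels are stretched by k = sec φ.
k = 1/cos 29.8° = 1/0.8678 = 1.152.

1.15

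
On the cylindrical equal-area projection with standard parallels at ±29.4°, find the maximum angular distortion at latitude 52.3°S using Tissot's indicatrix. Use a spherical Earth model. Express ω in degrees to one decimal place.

For cylindrical equal-area with standard parallel φ₀, h = cos φ / cos φ₀ and k = cos φ₀ / cos φ, so h·k = 1.
At 52.3°: h = 0.7019, k = 1.425; principal scales a = 1.425, b = 0.7019.
sin(ω/2) = (a − b)/(a + b) = 0.7227/2.127 = 0.3399, so ω = 2 arcsin(0.3399) ≈ 39.7°.

39.7°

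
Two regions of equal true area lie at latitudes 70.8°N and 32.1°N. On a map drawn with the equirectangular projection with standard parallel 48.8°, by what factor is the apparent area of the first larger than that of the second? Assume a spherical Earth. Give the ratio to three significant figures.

In the equirectangular projection with standard parallel φ₀ = 48.8° (x = Rλ cos φ₀, y = Rφ), meridians are true-scale (h = 1) and the parallel scale is k = cos φ₀ / cos φ.
Areal scale at 70.8°: h·k = 1.000 × 2.003 = 2.003.
Areal scale at 32.1°: h·k = 1.000 × 0.7776 = 0.7776.
Ratio = 2.003/0.7776 ≈ 2.58.

2.58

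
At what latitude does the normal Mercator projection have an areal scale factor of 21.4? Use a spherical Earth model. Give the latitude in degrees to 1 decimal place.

77.5°

Mercator areal scale is sec²φ.
sec²φ = 21.4  ⇒  cos²φ = 0.04673  ⇒  cos φ = 0.2162.
φ = arccos(0.2162) ≈ 77.5°.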